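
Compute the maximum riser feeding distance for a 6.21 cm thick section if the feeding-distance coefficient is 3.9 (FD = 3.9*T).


Formula: FD = 3.9 * T  (riser feeding-distance rule)
FD = 3.9 * 6.21 cm = 24.2190 cm

Answer: 24.2190 cm


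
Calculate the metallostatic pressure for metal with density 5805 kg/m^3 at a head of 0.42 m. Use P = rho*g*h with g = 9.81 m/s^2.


Formula: P = rho * g * h
rho * g = 5805 * 9.81 = 56947.05 N/m^3
P = 56947.05 * 0.42 = 23917.7610 Pa


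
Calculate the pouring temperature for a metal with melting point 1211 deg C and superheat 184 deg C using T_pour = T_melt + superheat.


Formula: T_pour = T_melt + Superheat
T_pour = 1211 + 184 = 1395 deg C

Answer: 1395 deg C


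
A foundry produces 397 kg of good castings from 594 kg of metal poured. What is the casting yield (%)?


Formula: Casting Yield = (W_good / W_total) * 100
Yield = (397 kg / 594 kg) * 100 = 66.8350%

66.8350%


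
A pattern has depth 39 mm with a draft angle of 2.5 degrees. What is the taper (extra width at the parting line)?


Formula: taper = depth * tan(draft_angle)
tan(2.5 deg) = 0.0436609
taper = 39 mm * 0.0436609 = 1.7028 mm

Answer: 1.7028 mm


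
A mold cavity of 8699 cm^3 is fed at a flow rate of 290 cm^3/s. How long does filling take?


Formula: t_fill = V_mold / Q_flow
t = 8699 cm^3 / 290 cm^3/s = 29.9966 s

29.9966 s


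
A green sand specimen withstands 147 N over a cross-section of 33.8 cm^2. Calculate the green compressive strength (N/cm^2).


Formula: Compressive Strength = Force / Area
Strength = 147 N / 33.8 cm^2 = 4.3491 N/cm^2


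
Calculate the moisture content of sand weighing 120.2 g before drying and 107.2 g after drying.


Formula: MC = (W_wet - W_dry) / W_wet * 100
Water mass = 120.2 - 107.2 = 13.0 g
MC = 13.0 / 120.2 * 100 = 10.8153%


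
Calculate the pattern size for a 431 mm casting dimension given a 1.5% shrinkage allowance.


Formula: L_pattern = L_casting * (1 + shrinkage_rate/100)
Shrinkage factor = 1 + 1.5/100 = 1.015
L_pattern = 431 mm * 1.015 = 437.4650 mm


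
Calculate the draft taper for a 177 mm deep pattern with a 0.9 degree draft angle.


Formula: taper = depth * tan(draft_angle)
tan(0.9 deg) = 0.0157093
taper = 177 mm * 0.0157093 = 2.7805 mm

Final answer: 2.7805 mm


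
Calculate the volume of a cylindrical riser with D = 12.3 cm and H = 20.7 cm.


Formula: V = pi * (D/2)^2 * H  (cylinder volume)
Radius = D/2 = 12.3/2 = 6.15 cm
V = pi * 6.15^2 * 20.7 = 2459.6338 cm^3

2459.6338 cm^3


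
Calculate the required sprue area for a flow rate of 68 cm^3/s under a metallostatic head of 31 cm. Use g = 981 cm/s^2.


Formula: v = sqrt(2*g*h), A = Q/v
Velocity: v = sqrt(2 * 981 * 31) = sqrt(60822) = 246.6212 cm/s
Sprue area: A = Q / v = 68 / 246.6212 = 0.2757 cm^2

Final answer: 0.2757 cm^2


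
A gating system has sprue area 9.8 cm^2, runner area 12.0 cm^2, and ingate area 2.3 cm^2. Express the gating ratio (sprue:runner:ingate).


Sprue:Runner:Ingate = 1 : 12.0/9.8 : 2.3/9.8 = 1:1.22:0.23

Answer: 1:1.22:0.23


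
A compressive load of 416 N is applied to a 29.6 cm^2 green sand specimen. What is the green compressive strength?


Formula: Compressive Strength = Force / Area
Strength = 416 N / 29.6 cm^2 = 14.0541 N/cm^2

14.0541 N/cm^2


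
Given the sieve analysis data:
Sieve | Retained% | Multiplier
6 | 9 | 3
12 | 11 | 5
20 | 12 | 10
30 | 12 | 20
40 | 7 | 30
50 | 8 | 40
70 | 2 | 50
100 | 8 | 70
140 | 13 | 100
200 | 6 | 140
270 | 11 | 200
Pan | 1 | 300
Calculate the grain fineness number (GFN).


Formula: GFN = sum(pct * multiplier) / sum(pct)
sum(pct * multiplier) = 6272
sum(pct) = 100
GFN = 6272 / 100 = 62.72


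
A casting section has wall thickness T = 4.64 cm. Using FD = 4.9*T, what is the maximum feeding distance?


Formula: FD = 4.9 * T  (riser feeding-distance rule)
FD = 4.9 * 4.64 cm = 22.7360 cm

22.7360 cm


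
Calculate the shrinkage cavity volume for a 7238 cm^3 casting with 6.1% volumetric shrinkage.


Formula: V_shrink = V_casting * shrinkage_pct / 100
V_shrink = 7238 cm^3 * 6.1 / 100 = 441.5180 cm^3

Answer: 441.5180 cm^3


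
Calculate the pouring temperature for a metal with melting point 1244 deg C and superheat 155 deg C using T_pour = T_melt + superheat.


Formula: T_pour = T_melt + Superheat
T_pour = 1244 + 155 = 1399 deg C


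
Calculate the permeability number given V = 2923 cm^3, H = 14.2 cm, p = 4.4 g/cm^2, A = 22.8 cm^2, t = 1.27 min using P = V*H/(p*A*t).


Formula: Permeability Number P = (V * H) / (p * A * t)
Numerator: V * H = 2923 * 14.2 = 41506.6
Denominator: p * A * t = 4.4 * 22.8 * 1.27 = 127.4064
P = 41506.6 / 127.4064 = 325.7811

325.7811


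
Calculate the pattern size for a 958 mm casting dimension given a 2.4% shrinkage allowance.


Formula: L_pattern = L_casting * (1 + shrinkage_rate/100)
Shrinkage factor = 1 + 2.4/100 = 1.024
L_pattern = 958 mm * 1.024 = 980.9920 mm

Final answer: 980.9920 mm


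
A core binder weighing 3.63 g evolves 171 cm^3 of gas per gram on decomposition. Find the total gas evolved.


Formula: V_gas = W_binder * gas_evolution_rate
V = 3.63 g * 171 cm^3/g = 620.7300 cm^3

620.7300 cm^3


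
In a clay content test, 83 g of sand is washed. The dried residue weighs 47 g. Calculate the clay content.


Formula: Clay% = (W_total - W_washed) / W_total * 100
Clay mass = 83 - 47 = 36 g
Clay% = 36 / 83 * 100 = 43.3735%

Answer: 43.3735%


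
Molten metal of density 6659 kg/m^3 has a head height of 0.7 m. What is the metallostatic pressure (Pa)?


Formula: P = rho * g * h
rho * g = 6659 * 9.81 = 65324.79 N/m^3
P = 65324.79 * 0.7 = 45727.3530 Pa

Final answer: 45727.3530 Pa


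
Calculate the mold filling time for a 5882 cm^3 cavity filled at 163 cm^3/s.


Formula: t_fill = V_mold / Q_flow
t = 5882 cm^3 / 163 cm^3/s = 36.0859 s

Final answer: 36.0859 s


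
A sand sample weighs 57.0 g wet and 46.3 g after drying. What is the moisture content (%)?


Formula: MC = (W_wet - W_dry) / W_wet * 100
Water mass = 57.0 - 46.3 = 10.7 g
MC = 10.7 / 57.0 * 100 = 18.7719%


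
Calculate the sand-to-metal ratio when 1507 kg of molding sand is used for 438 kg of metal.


Formula: Sand-to-Metal Ratio = W_sand / W_metal
Ratio = 1507 kg / 438 kg = 3.4406

Final answer: 3.4406


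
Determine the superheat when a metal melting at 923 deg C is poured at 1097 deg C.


Formula: Superheat = T_pour - T_melt
Superheat = 1097 - 923 = 174 deg C


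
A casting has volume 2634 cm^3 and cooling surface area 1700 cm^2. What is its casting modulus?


Formula: Casting Modulus M = V / A
M = 2634 cm^3 / 1700 cm^2 = 1.5494 cm

Final answer: 1.5494 cm


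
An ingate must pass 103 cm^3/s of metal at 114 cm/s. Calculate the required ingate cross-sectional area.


Formula: A_ingate = Q / v  (continuity equation)
A = 103 cm^3/s / 114 cm/s = 0.9035 cm^2

Answer: 0.9035 cm^2


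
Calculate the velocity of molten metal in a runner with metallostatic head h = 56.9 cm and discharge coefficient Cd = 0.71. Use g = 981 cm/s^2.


Formula: v = Cd * sqrt(2 * g * h)  (Torricelli with discharge coefficient)
2*g*h = 2 * 981 * 56.9 = 111637.8 cm^2/s^2
sqrt(111637.8) = 334.12243 cm/s
v = 0.71 * 334.12243 = 237.2269 cm/s

Final answer: 237.2269 cm/s


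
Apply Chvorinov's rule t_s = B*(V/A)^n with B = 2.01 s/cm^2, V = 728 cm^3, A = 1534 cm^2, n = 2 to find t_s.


Formula: t_s = B * (V/A)^n  (Chvorinov's rule, n=2)
Modulus M = V/A = 728/1534 = 0.474576 cm
M^2 = 0.474576^2 = 0.225222 cm^2
t_s = 2.01 * 0.225222 = 0.4527 s

Final answer: 0.4527 s


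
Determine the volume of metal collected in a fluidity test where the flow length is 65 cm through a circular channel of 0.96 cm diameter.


Formula: V = pi * (d/2)^2 * L  (cylinder volume)
Radius = 0.96/2 = 0.48 cm
V = pi * 0.48^2 * 65 = 47.0485 cm^3

Answer: 47.0485 cm^3


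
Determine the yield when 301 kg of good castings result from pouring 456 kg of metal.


Formula: Casting Yield = (W_good / W_total) * 100
Yield = (301 kg / 456 kg) * 100 = 66.0088%

Final answer: 66.0088%


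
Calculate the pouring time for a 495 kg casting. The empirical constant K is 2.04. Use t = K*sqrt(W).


Formula: t = K * sqrt(W)
sqrt(W) = sqrt(495) = 22.24860
t = 2.04 * 22.24860 = 45.3871 s

Answer: 45.3871 s


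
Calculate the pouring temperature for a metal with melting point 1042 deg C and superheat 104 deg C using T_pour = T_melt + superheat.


Formula: T_pour = T_melt + Superheat
T_pour = 1042 + 104 = 1146 deg C

Answer: 1146 deg C


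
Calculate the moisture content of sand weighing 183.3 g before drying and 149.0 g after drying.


Formula: MC = (W_wet - W_dry) / W_wet * 100
Water mass = 183.3 - 149.0 = 34.3 g
MC = 34.3 / 183.3 * 100 = 18.7125%

18.7125%


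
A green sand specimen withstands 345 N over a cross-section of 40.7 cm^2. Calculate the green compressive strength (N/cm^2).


Formula: Compressive Strength = Force / Area
Strength = 345 N / 40.7 cm^2 = 8.4767 N/cm^2

Final answer: 8.4767 N/cm^2


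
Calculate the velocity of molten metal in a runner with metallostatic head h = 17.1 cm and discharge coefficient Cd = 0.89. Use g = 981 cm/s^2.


Formula: v = Cd * sqrt(2 * g * h)  (Torricelli with discharge coefficient)
2*g*h = 2 * 981 * 17.1 = 33550.2 cm^2/s^2
sqrt(33550.2) = 183.16714 cm/s
v = 0.89 * 183.16714 = 163.0188 cm/s

163.0188 cm/s


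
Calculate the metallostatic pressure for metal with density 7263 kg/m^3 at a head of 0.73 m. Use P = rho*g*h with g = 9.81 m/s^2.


Formula: P = rho * g * h
rho * g = 7263 * 9.81 = 71250.03 N/m^3
P = 71250.03 * 0.73 = 52012.5219 Pa


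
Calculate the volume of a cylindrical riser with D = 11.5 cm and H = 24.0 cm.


Formula: V = pi * (D/2)^2 * H  (cylinder volume)
Radius = D/2 = 11.5/2 = 5.75 cm
V = pi * 5.75^2 * 24.0 = 2492.8538 cm^3


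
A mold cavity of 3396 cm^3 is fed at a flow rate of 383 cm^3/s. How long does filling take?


Formula: t_fill = V_mold / Q_flow
t = 3396 cm^3 / 383 cm^3/s = 8.8668 s

Answer: 8.8668 s


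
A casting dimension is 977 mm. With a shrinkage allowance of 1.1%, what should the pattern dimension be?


Formula: L_pattern = L_casting * (1 + shrinkage_rate/100)
Shrinkage factor = 1 + 1.1/100 = 1.011
L_pattern = 977 mm * 1.011 = 987.7470 mm

987.7470 mm


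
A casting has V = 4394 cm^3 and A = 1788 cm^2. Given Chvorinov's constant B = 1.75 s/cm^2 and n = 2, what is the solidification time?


Formula: t_s = B * (V/A)^n  (Chvorinov's rule, n=2)
Modulus M = V/A = 4394/1788 = 2.457494 cm
M^2 = 2.457494^2 = 6.039277 cm^2
t_s = 1.75 * 6.039277 = 10.5687 s

Answer: 10.5687 s


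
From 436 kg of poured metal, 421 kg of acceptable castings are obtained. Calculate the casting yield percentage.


Formula: Casting Yield = (W_good / W_total) * 100
Yield = (421 kg / 436 kg) * 100 = 96.5596%

Answer: 96.5596%


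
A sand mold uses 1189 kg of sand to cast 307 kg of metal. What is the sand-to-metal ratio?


Formula: Sand-to-Metal Ratio = W_sand / W_metal
Ratio = 1189 kg / 307 kg = 3.8730

Answer: 3.8730


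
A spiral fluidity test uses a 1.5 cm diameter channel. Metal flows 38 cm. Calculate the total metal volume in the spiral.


Formula: V = pi * (d/2)^2 * L  (cylinder volume)
Radius = 1.5/2 = 0.75 cm
V = pi * 0.75^2 * 38 = 67.1515 cm^3

Final answer: 67.1515 cm^3


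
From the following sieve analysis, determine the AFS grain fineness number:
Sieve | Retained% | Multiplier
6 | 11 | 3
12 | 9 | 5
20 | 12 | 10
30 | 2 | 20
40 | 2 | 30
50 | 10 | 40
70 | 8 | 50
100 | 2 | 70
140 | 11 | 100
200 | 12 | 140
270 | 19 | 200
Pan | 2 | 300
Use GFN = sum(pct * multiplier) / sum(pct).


Formula: GFN = sum(pct * multiplier) / sum(pct)
sum(pct * multiplier) = 8418
sum(pct) = 100
GFN = 8418 / 100 = 84.18

Answer: 84.18


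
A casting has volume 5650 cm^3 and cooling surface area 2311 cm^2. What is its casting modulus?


Formula: Casting Modulus M = V / A
M = 5650 cm^3 / 2311 cm^2 = 2.4448 cm


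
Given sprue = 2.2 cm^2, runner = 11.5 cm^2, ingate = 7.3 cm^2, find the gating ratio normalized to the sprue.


Sprue:Runner:Ingate = 1 : 11.5/2.2 : 7.3/2.2 = 1:5.23:3.32


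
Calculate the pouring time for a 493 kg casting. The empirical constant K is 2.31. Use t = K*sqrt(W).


Formula: t = K * sqrt(W)
sqrt(W) = sqrt(493) = 22.20360
t = 2.31 * 22.20360 = 51.2903 s

51.2903 s


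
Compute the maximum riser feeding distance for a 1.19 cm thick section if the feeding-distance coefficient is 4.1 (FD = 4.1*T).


Formula: FD = 4.1 * T  (riser feeding-distance rule)
FD = 4.1 * 1.19 cm = 4.8790 cm

Final answer: 4.8790 cm


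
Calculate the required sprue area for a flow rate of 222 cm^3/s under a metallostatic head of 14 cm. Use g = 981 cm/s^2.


Formula: v = sqrt(2*g*h), A = Q/v
Velocity: v = sqrt(2 * 981 * 14) = sqrt(27468) = 165.7347 cm/s
Sprue area: A = Q / v = 222 / 165.7347 = 1.3395 cm^2

Final answer: 1.3395 cm^2


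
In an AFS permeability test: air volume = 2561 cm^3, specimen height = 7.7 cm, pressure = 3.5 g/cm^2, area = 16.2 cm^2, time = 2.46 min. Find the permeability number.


Formula: Permeability Number P = (V * H) / (p * A * t)
Numerator: V * H = 2561 * 7.7 = 19719.7
Denominator: p * A * t = 3.5 * 16.2 * 2.46 = 139.482
P = 19719.7 / 139.482 = 141.3781


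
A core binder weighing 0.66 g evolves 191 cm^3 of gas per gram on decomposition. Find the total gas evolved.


Formula: V_gas = W_binder * gas_evolution_rate
V = 0.66 g * 191 cm^3/g = 126.0600 cm^3

Final answer: 126.0600 cm^3


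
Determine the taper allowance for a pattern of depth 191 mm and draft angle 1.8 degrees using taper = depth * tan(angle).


Formula: taper = depth * tan(draft_angle)
tan(1.8 deg) = 0.0314263
taper = 191 mm * 0.0314263 = 6.0024 mm

6.0024 mm


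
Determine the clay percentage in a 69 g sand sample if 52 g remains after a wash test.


Formula: Clay% = (W_total - W_washed) / W_total * 100
Clay mass = 69 - 52 = 17 g
Clay% = 17 / 69 * 100 = 24.6377%

Answer: 24.6377%


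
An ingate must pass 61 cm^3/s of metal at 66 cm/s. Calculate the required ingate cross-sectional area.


Formula: A_ingate = Q / v  (continuity equation)
A = 61 cm^3/s / 66 cm/s = 0.9242 cm^2

Final answer: 0.9242 cm^2


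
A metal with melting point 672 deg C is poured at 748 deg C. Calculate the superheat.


Formula: Superheat = T_pour - T_melt
Superheat = 748 - 672 = 76 deg C


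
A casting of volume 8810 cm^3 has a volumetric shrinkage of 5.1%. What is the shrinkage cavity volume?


Formula: V_shrink = V_casting * shrinkage_pct / 100
V_shrink = 8810 cm^3 * 5.1 / 100 = 449.3100 cm^3

Answer: 449.3100 cm^3


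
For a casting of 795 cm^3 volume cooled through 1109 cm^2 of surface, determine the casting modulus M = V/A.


Formula: Casting Modulus M = V / A
M = 795 cm^3 / 1109 cm^2 = 0.7169 cm

Final answer: 0.7169 cm


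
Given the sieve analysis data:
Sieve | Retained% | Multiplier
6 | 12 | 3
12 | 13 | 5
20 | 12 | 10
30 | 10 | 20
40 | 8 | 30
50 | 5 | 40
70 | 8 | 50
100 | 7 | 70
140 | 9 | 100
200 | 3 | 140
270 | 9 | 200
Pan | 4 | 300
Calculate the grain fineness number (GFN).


Formula: GFN = sum(pct * multiplier) / sum(pct)
sum(pct * multiplier) = 6071
sum(pct) = 100
GFN = 6071 / 100 = 60.71

Final answer: 60.71


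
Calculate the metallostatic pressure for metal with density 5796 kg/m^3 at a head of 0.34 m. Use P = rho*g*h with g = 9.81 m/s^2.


Formula: P = rho * g * h
rho * g = 5796 * 9.81 = 56858.76 N/m^3
P = 56858.76 * 0.34 = 19331.9784 Pa


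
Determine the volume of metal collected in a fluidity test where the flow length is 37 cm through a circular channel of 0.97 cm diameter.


Formula: V = pi * (d/2)^2 * L  (cylinder volume)
Radius = 0.97/2 = 0.485 cm
V = pi * 0.485^2 * 37 = 27.3423 cm^3

27.3423 cm^3


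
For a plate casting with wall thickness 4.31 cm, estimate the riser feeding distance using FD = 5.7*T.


Formula: FD = 5.7 * T  (riser feeding-distance rule)
FD = 5.7 * 4.31 cm = 24.5670 cm

24.5670 cm


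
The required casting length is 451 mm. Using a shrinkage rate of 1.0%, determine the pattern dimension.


Formula: L_pattern = L_casting * (1 + shrinkage_rate/100)
Shrinkage factor = 1 + 1.0/100 = 1.01
L_pattern = 451 mm * 1.01 = 455.5100 mm

455.5100 mm


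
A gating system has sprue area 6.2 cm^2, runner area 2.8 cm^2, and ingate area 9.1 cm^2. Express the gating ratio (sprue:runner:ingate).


Sprue:Runner:Ingate = 1 : 2.8/6.2 : 9.1/6.2 = 1:0.45:1.47


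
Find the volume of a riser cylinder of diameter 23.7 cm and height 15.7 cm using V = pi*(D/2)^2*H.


Formula: V = pi * (D/2)^2 * H  (cylinder volume)
Radius = D/2 = 23.7/2 = 11.85 cm
V = pi * 11.85^2 * 15.7 = 6926.0596 cm^3


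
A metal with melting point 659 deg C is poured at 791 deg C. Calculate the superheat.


Formula: Superheat = T_pour - T_melt
Superheat = 791 - 659 = 132 deg C


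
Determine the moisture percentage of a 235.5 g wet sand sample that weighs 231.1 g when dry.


Formula: MC = (W_wet - W_dry) / W_wet * 100
Water mass = 235.5 - 231.1 = 4.4 g
MC = 4.4 / 235.5 * 100 = 1.8684%


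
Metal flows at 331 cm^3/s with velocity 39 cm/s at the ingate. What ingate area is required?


Formula: A_ingate = Q / v  (continuity equation)
A = 331 cm^3/s / 39 cm/s = 8.4872 cm^2

Answer: 8.4872 cm^2


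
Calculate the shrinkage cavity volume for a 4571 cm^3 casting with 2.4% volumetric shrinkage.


Formula: V_shrink = V_casting * shrinkage_pct / 100
V_shrink = 4571 cm^3 * 2.4 / 100 = 109.7040 cm^3

109.7040 cm^3


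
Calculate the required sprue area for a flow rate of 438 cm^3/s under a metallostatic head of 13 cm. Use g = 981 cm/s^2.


Formula: v = sqrt(2*g*h), A = Q/v
Velocity: v = sqrt(2 * 981 * 13) = sqrt(25506) = 159.7060 cm/s
Sprue area: A = Q / v = 438 / 159.7060 = 2.7425 cm^2


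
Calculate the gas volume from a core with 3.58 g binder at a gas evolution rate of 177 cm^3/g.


Formula: V_gas = W_binder * gas_evolution_rate
V = 3.58 g * 177 cm^3/g = 633.6600 cm^3


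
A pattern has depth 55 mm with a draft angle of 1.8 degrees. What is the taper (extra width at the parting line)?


Formula: taper = depth * tan(draft_angle)
tan(1.8 deg) = 0.0314263
taper = 55 mm * 0.0314263 = 1.7284 mm


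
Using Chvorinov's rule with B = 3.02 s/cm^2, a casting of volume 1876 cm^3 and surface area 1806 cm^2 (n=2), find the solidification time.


Formula: t_s = B * (V/A)^n  (Chvorinov's rule, n=2)
Modulus M = V/A = 1876/1806 = 1.038760 cm
M^2 = 1.038760^2 = 1.079022 cm^2
t_s = 3.02 * 1.079022 = 3.2586 s

Final answer: 3.2586 s


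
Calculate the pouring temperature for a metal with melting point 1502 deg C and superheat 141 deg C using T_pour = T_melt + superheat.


Formula: T_pour = T_melt + Superheat
T_pour = 1502 + 141 = 1643 deg C

1643 deg C


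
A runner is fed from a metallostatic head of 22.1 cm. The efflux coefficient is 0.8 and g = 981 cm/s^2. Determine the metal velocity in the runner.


Formula: v = Cd * sqrt(2 * g * h)  (Torricelli with discharge coefficient)
2*g*h = 2 * 981 * 22.1 = 43360.2 cm^2/s^2
sqrt(43360.2) = 208.23112 cm/s
v = 0.8 * 208.23112 = 166.5849 cm/s

Final answer: 166.5849 cm/s


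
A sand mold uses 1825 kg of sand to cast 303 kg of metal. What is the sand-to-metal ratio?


Formula: Sand-to-Metal Ratio = W_sand / W_metal
Ratio = 1825 kg / 303 kg = 6.0231


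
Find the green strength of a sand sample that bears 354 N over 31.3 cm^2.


Formula: Compressive Strength = Force / Area
Strength = 354 N / 31.3 cm^2 = 11.3099 N/cm^2

11.3099 N/cm^2


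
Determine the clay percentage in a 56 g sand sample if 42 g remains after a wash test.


Formula: Clay% = (W_total - W_washed) / W_total * 100
Clay mass = 56 - 42 = 14 g
Clay% = 14 / 56 * 100 = 25.0000%

Final answer: 25.0000%


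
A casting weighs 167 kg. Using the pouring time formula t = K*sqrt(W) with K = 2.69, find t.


Formula: t = K * sqrt(W)
sqrt(W) = sqrt(167) = 12.92285
t = 2.69 * 12.92285 = 34.7625 s

Answer: 34.7625 s


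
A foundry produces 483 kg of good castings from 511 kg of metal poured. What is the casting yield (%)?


Formula: Casting Yield = (W_good / W_total) * 100
Yield = (483 kg / 511 kg) * 100 = 94.5205%


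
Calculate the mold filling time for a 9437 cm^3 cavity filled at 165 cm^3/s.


Formula: t_fill = V_mold / Q_flow
t = 9437 cm^3 / 165 cm^3/s = 57.1939 s

Final answer: 57.1939 s


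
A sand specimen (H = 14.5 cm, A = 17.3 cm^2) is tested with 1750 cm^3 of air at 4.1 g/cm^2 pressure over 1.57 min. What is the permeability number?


Formula: Permeability Number P = (V * H) / (p * A * t)
Numerator: V * H = 1750 * 14.5 = 25375.0
Denominator: p * A * t = 4.1 * 17.3 * 1.57 = 111.3601
P = 25375.0 / 111.3601 = 227.8644

227.8644


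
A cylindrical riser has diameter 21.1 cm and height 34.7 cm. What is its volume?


Formula: V = pi * (D/2)^2 * H  (cylinder volume)
Radius = D/2 = 21.1/2 = 10.55 cm
V = pi * 10.55^2 * 34.7 = 12133.4489 cm^3

Final answer: 12133.4489 cm^3


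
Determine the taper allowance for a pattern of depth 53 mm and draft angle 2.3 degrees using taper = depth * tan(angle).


Formula: taper = depth * tan(draft_angle)
tan(2.3 deg) = 0.0401641
taper = 53 mm * 0.0401641 = 2.1287 mm


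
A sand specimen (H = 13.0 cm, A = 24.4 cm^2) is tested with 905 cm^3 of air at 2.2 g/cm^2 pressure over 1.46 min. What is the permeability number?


Formula: Permeability Number P = (V * H) / (p * A * t)
Numerator: V * H = 905 * 13.0 = 11765.0
Denominator: p * A * t = 2.2 * 24.4 * 1.46 = 78.3728
P = 11765.0 / 78.3728 = 150.1159

Answer: 150.1159


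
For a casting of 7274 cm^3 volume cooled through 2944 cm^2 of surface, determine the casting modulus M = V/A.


Formula: Casting Modulus M = V / A
M = 7274 cm^3 / 2944 cm^2 = 2.4708 cm


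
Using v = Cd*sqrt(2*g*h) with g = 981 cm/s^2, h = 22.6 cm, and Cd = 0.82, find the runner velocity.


Formula: v = Cd * sqrt(2 * g * h)  (Torricelli with discharge coefficient)
2*g*h = 2 * 981 * 22.6 = 44341.2 cm^2/s^2
sqrt(44341.2) = 210.57350 cm/s
v = 0.82 * 210.57350 = 172.6703 cm/s


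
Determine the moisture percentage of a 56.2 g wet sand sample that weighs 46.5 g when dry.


Formula: MC = (W_wet - W_dry) / W_wet * 100
Water mass = 56.2 - 46.5 = 9.7 g
MC = 9.7 / 56.2 * 100 = 17.2598%

17.2598%


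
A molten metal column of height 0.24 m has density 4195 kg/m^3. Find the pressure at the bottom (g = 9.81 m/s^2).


Formula: P = rho * g * h
rho * g = 4195 * 9.81 = 41152.95 N/m^3
P = 41152.95 * 0.24 = 9876.7080 Pa

Final answer: 9876.7080 Pa


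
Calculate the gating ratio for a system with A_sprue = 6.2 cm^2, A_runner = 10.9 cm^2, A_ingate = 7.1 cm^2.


Sprue:Runner:Ingate = 1 : 10.9/6.2 : 7.1/6.2 = 1:1.76:1.15

1:1.76:1.15


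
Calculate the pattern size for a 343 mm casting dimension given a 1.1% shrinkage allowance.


Formula: L_pattern = L_casting * (1 + shrinkage_rate/100)
Shrinkage factor = 1 + 1.1/100 = 1.011
L_pattern = 343 mm * 1.011 = 346.7730 mm


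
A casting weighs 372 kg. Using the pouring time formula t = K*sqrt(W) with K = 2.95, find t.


Formula: t = K * sqrt(W)
sqrt(W) = sqrt(372) = 19.28730
t = 2.95 * 19.28730 = 56.8975 s

Final answer: 56.8975 s


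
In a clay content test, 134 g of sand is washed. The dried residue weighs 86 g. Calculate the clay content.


Formula: Clay% = (W_total - W_washed) / W_total * 100
Clay mass = 134 - 86 = 48 g
Clay% = 48 / 134 * 100 = 35.8209%

35.8209%


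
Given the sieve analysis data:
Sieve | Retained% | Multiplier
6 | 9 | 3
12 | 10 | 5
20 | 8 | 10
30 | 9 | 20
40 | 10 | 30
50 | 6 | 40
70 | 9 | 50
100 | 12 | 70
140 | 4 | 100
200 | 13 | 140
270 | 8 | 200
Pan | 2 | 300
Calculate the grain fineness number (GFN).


Formula: GFN = sum(pct * multiplier) / sum(pct)
sum(pct * multiplier) = 6587
sum(pct) = 100
GFN = 6587 / 100 = 65.87

Answer: 65.87


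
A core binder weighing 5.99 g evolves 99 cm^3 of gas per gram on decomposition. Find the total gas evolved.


Formula: V_gas = W_binder * gas_evolution_rate
V = 5.99 g * 99 cm^3/g = 593.0100 cm^3

593.0100 cm^3


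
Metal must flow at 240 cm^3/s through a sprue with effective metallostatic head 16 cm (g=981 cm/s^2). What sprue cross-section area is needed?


Formula: v = sqrt(2*g*h), A = Q/v
Velocity: v = sqrt(2 * 981 * 16) = sqrt(31392) = 177.1779 cm/s
Sprue area: A = Q / v = 240 / 177.1779 = 1.3546 cm^2


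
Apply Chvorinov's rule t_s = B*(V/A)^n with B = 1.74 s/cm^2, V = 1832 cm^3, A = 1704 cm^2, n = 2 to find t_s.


Formula: t_s = B * (V/A)^n  (Chvorinov's rule, n=2)
Modulus M = V/A = 1832/1704 = 1.075117 cm
M^2 = 1.075117^2 = 1.155877 cm^2
t_s = 1.74 * 1.155877 = 2.0112 s


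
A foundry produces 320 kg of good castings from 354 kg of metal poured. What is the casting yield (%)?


Formula: Casting Yield = (W_good / W_total) * 100
Yield = (320 kg / 354 kg) * 100 = 90.3955%


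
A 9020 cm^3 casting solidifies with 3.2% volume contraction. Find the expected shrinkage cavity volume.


Formula: V_shrink = V_casting * shrinkage_pct / 100
V_shrink = 9020 cm^3 * 3.2 / 100 = 288.6400 cm^3

Final answer: 288.6400 cm^3


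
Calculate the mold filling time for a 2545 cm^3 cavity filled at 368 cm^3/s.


Formula: t_fill = V_mold / Q_flow
t = 2545 cm^3 / 368 cm^3/s = 6.9158 s


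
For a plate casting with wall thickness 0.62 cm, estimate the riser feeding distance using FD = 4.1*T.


Formula: FD = 4.1 * T  (riser feeding-distance rule)
FD = 4.1 * 0.62 cm = 2.5420 cm

2.5420 cm


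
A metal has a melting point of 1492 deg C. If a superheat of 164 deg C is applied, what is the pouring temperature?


Formula: T_pour = T_melt + Superheat
T_pour = 1492 + 164 = 1656 deg C

Answer: 1656 deg C


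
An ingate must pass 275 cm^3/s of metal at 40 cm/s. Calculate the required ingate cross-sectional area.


Formula: A_ingate = Q / v  (continuity equation)
A = 275 cm^3/s / 40 cm/s = 6.8750 cm^2

Answer: 6.8750 cm^2


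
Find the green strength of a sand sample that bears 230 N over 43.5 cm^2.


Formula: Compressive Strength = Force / Area
Strength = 230 N / 43.5 cm^2 = 5.2874 N/cm^2

5.2874 N/cm^2


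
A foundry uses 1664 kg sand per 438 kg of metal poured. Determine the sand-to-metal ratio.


Formula: Sand-to-Metal Ratio = W_sand / W_metal
Ratio = 1664 kg / 438 kg = 3.7991

Final answer: 3.7991


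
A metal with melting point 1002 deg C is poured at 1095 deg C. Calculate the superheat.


Formula: Superheat = T_pour - T_melt
Superheat = 1095 - 1002 = 93 deg C

93 deg C


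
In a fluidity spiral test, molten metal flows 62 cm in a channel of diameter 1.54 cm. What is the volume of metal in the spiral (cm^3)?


Formula: V = pi * (d/2)^2 * L  (cylinder volume)
Radius = 1.54/2 = 0.77 cm
V = pi * 0.77^2 * 62 = 115.4843 cm^3


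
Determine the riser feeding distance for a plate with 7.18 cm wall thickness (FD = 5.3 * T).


Formula: FD = 5.3 * T  (riser feeding-distance rule)
FD = 5.3 * 7.18 cm = 38.0540 cm

Answer: 38.0540 cm


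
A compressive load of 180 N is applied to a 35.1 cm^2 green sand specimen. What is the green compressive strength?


Formula: Compressive Strength = Force / Area
Strength = 180 N / 35.1 cm^2 = 5.1282 N/cm^2

Answer: 5.1282 N/cm^2


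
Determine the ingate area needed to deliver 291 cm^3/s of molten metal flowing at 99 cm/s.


Formula: A_ingate = Q / v  (continuity equation)
A = 291 cm^3/s / 99 cm/s = 2.9394 cm^2

Answer: 2.9394 cm^2


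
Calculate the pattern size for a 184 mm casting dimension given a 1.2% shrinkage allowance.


Formula: L_pattern = L_casting * (1 + shrinkage_rate/100)
Shrinkage factor = 1 + 1.2/100 = 1.012
L_pattern = 184 mm * 1.012 = 186.2080 mm

Final answer: 186.2080 mm


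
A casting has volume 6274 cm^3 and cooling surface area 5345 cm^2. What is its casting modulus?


Formula: Casting Modulus M = V / A
M = 6274 cm^3 / 5345 cm^2 = 1.1738 cm

Final answer: 1.1738 cm


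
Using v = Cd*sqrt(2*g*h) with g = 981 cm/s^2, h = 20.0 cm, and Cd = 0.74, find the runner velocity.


Formula: v = Cd * sqrt(2 * g * h)  (Torricelli with discharge coefficient)
2*g*h = 2 * 981 * 20.0 = 39240.0 cm^2/s^2
sqrt(39240.0) = 198.09089 cm/s
v = 0.74 * 198.09089 = 146.5873 cm/s

Answer: 146.5873 cm/s


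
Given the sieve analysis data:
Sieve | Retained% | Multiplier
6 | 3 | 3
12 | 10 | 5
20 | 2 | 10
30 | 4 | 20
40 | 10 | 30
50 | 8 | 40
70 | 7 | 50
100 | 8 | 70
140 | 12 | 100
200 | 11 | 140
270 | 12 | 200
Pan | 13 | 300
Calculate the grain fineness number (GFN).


Formula: GFN = sum(pct * multiplier) / sum(pct)
sum(pct * multiplier) = 10729
sum(pct) = 100
GFN = 10729 / 100 = 107.29

Answer: 107.29


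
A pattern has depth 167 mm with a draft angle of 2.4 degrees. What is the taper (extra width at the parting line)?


Formula: taper = depth * tan(draft_angle)
tan(2.4 deg) = 0.0419124
taper = 167 mm * 0.0419124 = 6.9994 mm

Final answer: 6.9994 mm


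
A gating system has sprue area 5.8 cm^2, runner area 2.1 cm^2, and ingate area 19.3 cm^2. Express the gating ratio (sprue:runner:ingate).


Sprue:Runner:Ingate = 1 : 2.1/5.8 : 19.3/5.8 = 1:0.36:3.33


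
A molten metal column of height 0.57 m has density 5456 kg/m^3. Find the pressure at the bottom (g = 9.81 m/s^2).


Formula: P = rho * g * h
rho * g = 5456 * 9.81 = 53523.36 N/m^3
P = 53523.36 * 0.57 = 30508.3152 Pa

Answer: 30508.3152 Pa


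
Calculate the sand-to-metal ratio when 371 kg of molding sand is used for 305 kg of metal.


Formula: Sand-to-Metal Ratio = W_sand / W_metal
Ratio = 371 kg / 305 kg = 1.2164


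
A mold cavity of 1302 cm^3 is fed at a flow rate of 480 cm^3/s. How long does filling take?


Formula: t_fill = V_mold / Q_flow
t = 1302 cm^3 / 480 cm^3/s = 2.7125 s

Final answer: 2.7125 s


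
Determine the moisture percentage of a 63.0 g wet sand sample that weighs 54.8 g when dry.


Formula: MC = (W_wet - W_dry) / W_wet * 100
Water mass = 63.0 - 54.8 = 8.2 g
MC = 8.2 / 63.0 * 100 = 13.0159%

13.0159%


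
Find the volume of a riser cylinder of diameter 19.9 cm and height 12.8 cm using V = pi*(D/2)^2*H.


Formula: V = pi * (D/2)^2 * H  (cylinder volume)
Radius = D/2 = 19.9/2 = 9.95 cm
V = pi * 9.95^2 * 12.8 = 3981.1267 cm^3

3981.1267 cm^3


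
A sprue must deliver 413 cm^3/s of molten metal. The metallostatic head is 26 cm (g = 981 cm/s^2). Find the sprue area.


Formula: v = sqrt(2*g*h), A = Q/v
Velocity: v = sqrt(2 * 981 * 26) = sqrt(51012) = 225.8584 cm/s
Sprue area: A = Q / v = 413 / 225.8584 = 1.8286 cm^2

Answer: 1.8286 cm^2


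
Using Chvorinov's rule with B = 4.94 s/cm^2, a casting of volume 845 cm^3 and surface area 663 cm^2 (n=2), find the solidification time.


Formula: t_s = B * (V/A)^n  (Chvorinov's rule, n=2)
Modulus M = V/A = 845/663 = 1.274510 cm
M^2 = 1.274510^2 = 1.624376 cm^2
t_s = 4.94 * 1.624376 = 8.0244 s


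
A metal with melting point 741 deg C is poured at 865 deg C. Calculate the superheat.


Formula: Superheat = T_pour - T_melt
Superheat = 865 - 741 = 124 deg C


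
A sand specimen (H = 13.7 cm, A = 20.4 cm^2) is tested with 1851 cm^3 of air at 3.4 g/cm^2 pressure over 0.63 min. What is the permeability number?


Formula: Permeability Number P = (V * H) / (p * A * t)
Numerator: V * H = 1851 * 13.7 = 25358.7
Denominator: p * A * t = 3.4 * 20.4 * 0.63 = 43.6968
P = 25358.7 / 43.6968 = 580.3331


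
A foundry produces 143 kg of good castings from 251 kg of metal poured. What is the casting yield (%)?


Formula: Casting Yield = (W_good / W_total) * 100
Yield = (143 kg / 251 kg) * 100 = 56.9721%


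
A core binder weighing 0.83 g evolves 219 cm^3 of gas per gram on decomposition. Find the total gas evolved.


Formula: V_gas = W_binder * gas_evolution_rate
V = 0.83 g * 219 cm^3/g = 181.7700 cm^3

181.7700 cm^3


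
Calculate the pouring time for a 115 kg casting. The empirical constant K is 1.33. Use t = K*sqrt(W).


Formula: t = K * sqrt(W)
sqrt(W) = sqrt(115) = 10.72381
t = 1.33 * 10.72381 = 14.2627 s


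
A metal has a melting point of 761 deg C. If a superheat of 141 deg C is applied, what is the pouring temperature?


Formula: T_pour = T_melt + Superheat
T_pour = 761 + 141 = 902 deg C

Answer: 902 deg C


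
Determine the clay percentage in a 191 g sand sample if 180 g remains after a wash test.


Formula: Clay% = (W_total - W_washed) / W_total * 100
Clay mass = 191 - 180 = 11 g
Clay% = 11 / 191 * 100 = 5.7592%

Answer: 5.7592%


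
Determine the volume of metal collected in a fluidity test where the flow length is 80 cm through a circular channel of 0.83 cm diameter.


Formula: V = pi * (d/2)^2 * L  (cylinder volume)
Radius = 0.83/2 = 0.415 cm
V = pi * 0.415^2 * 80 = 43.2849 cm^3


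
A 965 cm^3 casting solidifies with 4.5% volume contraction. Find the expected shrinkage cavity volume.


Formula: V_shrink = V_casting * shrinkage_pct / 100
V_shrink = 965 cm^3 * 4.5 / 100 = 43.4250 cm^3


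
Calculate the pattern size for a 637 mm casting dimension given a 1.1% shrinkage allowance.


Formula: L_pattern = L_casting * (1 + shrinkage_rate/100)
Shrinkage factor = 1 + 1.1/100 = 1.011
L_pattern = 637 mm * 1.011 = 644.0070 mm

Answer: 644.0070 mm


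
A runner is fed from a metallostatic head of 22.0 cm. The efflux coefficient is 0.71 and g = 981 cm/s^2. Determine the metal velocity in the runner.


Formula: v = Cd * sqrt(2 * g * h)  (Torricelli with discharge coefficient)
2*g*h = 2 * 981 * 22.0 = 43164.0 cm^2/s^2
sqrt(43164.0) = 207.75948 cm/s
v = 0.71 * 207.75948 = 147.5092 cm/s

147.5092 cm/s


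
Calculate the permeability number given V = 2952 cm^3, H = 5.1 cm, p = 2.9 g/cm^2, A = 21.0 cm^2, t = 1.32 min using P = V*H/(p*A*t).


Formula: Permeability Number P = (V * H) / (p * A * t)
Numerator: V * H = 2952 * 5.1 = 15055.2
Denominator: p * A * t = 2.9 * 21.0 * 1.32 = 80.388
P = 15055.2 / 80.388 = 187.2817

187.2817


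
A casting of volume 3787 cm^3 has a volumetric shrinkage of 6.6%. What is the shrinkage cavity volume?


Formula: V_shrink = V_casting * shrinkage_pct / 100
V_shrink = 3787 cm^3 * 6.6 / 100 = 249.9420 cm^3

Answer: 249.9420 cm^3


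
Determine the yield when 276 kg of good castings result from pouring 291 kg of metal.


Formula: Casting Yield = (W_good / W_total) * 100
Yield = (276 kg / 291 kg) * 100 = 94.8454%


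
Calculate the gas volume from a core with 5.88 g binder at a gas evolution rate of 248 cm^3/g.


Formula: V_gas = W_binder * gas_evolution_rate
V = 5.88 g * 248 cm^3/g = 1458.2400 cm^3

Final answer: 1458.2400 cm^3


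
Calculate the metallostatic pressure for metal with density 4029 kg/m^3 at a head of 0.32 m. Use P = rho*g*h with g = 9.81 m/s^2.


Formula: P = rho * g * h
rho * g = 4029 * 9.81 = 39524.49 N/m^3
P = 39524.49 * 0.32 = 12647.8368 Pa


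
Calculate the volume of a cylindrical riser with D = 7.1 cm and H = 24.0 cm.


Formula: V = pi * (D/2)^2 * H  (cylinder volume)
Radius = D/2 = 7.1/2 = 3.55 cm
V = pi * 3.55^2 * 24.0 = 950.2061 cm^3

Final answer: 950.2061 cm^3


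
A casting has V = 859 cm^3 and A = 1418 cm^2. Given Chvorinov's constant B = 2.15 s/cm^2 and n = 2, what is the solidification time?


Formula: t_s = B * (V/A)^n  (Chvorinov's rule, n=2)
Modulus M = V/A = 859/1418 = 0.605783 cm
M^2 = 0.605783^2 = 0.366973 cm^2
t_s = 2.15 * 0.366973 = 0.7890 s


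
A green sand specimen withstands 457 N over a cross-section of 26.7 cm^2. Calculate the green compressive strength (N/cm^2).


Formula: Compressive Strength = Force / Area
Strength = 457 N / 26.7 cm^2 = 17.1161 N/cm^2

Answer: 17.1161 N/cm^2


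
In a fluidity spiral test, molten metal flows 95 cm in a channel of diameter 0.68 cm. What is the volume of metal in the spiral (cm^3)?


Formula: V = pi * (d/2)^2 * L  (cylinder volume)
Radius = 0.68/2 = 0.34 cm
V = pi * 0.34^2 * 95 = 34.5010 cm^3

Final answer: 34.5010 cm^3


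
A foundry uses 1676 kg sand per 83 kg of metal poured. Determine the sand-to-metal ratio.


Formula: Sand-to-Metal Ratio = W_sand / W_metal
Ratio = 1676 kg / 83 kg = 20.1928

Final answer: 20.1928


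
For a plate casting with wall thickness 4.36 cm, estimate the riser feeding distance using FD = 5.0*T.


Formula: FD = 5.0 * T  (riser feeding-distance rule)
FD = 5.0 * 4.36 cm = 21.8000 cm


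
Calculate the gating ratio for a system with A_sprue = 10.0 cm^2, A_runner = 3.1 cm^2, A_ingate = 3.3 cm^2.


Sprue:Runner:Ingate = 1 : 3.1/10.0 : 3.3/10.0 = 1:0.31:0.33

Answer: 1:0.31:0.33


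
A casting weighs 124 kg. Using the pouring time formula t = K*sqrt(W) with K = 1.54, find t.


Formula: t = K * sqrt(W)
sqrt(W) = sqrt(124) = 11.13553
t = 1.54 * 11.13553 = 17.1487 s

Final answer: 17.1487 s


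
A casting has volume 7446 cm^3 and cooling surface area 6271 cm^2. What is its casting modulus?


Formula: Casting Modulus M = V / A
M = 7446 cm^3 / 6271 cm^2 = 1.1874 cm

1.1874 cm


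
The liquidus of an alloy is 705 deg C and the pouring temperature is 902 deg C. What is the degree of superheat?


Formula: Superheat = T_pour - T_melt
Superheat = 902 - 705 = 197 deg C

Final answer: 197 deg C


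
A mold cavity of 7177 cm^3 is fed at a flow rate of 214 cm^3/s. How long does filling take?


Formula: t_fill = V_mold / Q_flow
t = 7177 cm^3 / 214 cm^3/s = 33.5374 s

Final answer: 33.5374 s


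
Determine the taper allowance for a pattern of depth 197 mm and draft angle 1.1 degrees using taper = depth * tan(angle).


Formula: taper = depth * tan(draft_angle)
tan(1.1 deg) = 0.0192010
taper = 197 mm * 0.0192010 = 3.7826 mm


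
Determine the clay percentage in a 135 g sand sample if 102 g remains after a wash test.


Formula: Clay% = (W_total - W_washed) / W_total * 100
Clay mass = 135 - 102 = 33 g
Clay% = 33 / 135 * 100 = 24.4444%

Answer: 24.4444%


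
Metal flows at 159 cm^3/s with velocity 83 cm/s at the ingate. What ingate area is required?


Formula: A_ingate = Q / v  (continuity equation)
A = 159 cm^3/s / 83 cm/s = 1.9157 cm^2

1.9157 cm^2


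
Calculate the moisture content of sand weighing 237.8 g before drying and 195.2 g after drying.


Formula: MC = (W_wet - W_dry) / W_wet * 100
Water mass = 237.8 - 195.2 = 42.6 g
MC = 42.6 / 237.8 * 100 = 17.9142%


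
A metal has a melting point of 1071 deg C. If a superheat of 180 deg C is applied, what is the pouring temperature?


Formula: T_pour = T_melt + Superheat
T_pour = 1071 + 180 = 1251 deg C


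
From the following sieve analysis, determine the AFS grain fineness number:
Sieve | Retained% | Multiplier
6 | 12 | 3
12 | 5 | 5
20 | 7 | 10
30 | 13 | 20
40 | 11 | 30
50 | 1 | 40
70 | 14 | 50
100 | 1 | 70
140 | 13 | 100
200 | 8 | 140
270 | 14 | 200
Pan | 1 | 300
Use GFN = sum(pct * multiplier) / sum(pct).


Formula: GFN = sum(pct * multiplier) / sum(pct)
sum(pct * multiplier) = 7051
sum(pct) = 100
GFN = 7051 / 100 = 70.51

70.51


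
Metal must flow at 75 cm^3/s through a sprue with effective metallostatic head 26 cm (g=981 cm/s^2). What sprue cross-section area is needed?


Formula: v = sqrt(2*g*h), A = Q/v
Velocity: v = sqrt(2 * 981 * 26) = sqrt(51012) = 225.8584 cm/s
Sprue area: A = Q / v = 75 / 225.8584 = 0.3321 cm^2

Final answer: 0.3321 cm^2


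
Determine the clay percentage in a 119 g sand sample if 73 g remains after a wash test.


Formula: Clay% = (W_total - W_washed) / W_total * 100
Clay mass = 119 - 73 = 46 g
Clay% = 46 / 119 * 100 = 38.6555%

Answer: 38.6555%


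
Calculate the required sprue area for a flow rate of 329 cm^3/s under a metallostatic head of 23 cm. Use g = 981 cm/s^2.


Formula: v = sqrt(2*g*h), A = Q/v
Velocity: v = sqrt(2 * 981 * 23) = sqrt(45126) = 212.4288 cm/s
Sprue area: A = Q / v = 329 / 212.4288 = 1.5488 cm^2

Final answer: 1.5488 cm^2


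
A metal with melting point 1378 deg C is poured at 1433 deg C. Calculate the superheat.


Formula: Superheat = T_pour - T_melt
Superheat = 1433 - 1378 = 55 deg C
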